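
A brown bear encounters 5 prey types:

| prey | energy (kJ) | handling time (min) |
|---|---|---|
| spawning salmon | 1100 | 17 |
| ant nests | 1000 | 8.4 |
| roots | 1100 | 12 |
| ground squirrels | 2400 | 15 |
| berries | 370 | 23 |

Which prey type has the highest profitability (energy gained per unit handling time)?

Profitability E/h (kJ/min): spawning salmon = 1100/17 = 64.7, ant nests = 1000/8.4 = 119, roots = 1100/12 = 91.7, ground squirrels = 2400/15 = 160, berries = 370/23 = 16.1.
Ranked: ground squirrels > ant nests > roots > spawning salmon > berries.

ground squirrels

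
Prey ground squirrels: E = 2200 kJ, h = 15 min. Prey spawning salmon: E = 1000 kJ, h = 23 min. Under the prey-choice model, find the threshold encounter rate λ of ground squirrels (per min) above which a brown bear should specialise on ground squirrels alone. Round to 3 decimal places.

At the threshold, the rate on ground squirrels alone equals the profitability of spawning salmon: λ·2200/(1 + λ·15) = 1000/23 = 43.48.
Rearranging, λ(2200 − 43.48×15) = 43.48, so λ = 43.48/1548 = 0.02809 per min.

0.028 per min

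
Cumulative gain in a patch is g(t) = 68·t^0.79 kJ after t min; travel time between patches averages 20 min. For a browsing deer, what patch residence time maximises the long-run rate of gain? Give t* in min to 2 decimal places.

75.24 min

Maximise g(t)/(T+t): set derivative to zero → g'(t)(T+t) = g(t).
g'(t) = 0.79·68·t^-0.21. Setting 0.79·68·t^-0.21 = 68·t^0.79/(20+t) gives 0.79(20+t) = t, so 0.21·t = 0.79×20.
t* = 0.79×20/0.21 = 75.24 min.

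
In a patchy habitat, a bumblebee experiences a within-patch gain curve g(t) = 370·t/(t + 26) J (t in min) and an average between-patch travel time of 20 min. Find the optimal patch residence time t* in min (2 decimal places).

22.80 min

By the marginal value theorem, leave when the instantaneous gain rate g'(t) equals the habitat-wide average g(t)/(T + t).
g'(t) = 370·26/(t + 26)². Setting 370·26/(t+26)² = 370t/[(t+26)(20+t)] gives 26(20+t) = t(t+26), so t² = 26×20 = 520.
t* = √520 = 22.8 min.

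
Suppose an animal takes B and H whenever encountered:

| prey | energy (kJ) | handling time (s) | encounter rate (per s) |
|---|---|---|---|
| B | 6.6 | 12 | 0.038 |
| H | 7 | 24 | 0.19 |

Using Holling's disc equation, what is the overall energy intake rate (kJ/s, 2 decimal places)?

0.26 kJ/s

R = (0.038×6.6 + 0.19×7) / (1 + 0.038×12 + 0.19×24) = 1.581/6.016 = 0.2628 kJ/s.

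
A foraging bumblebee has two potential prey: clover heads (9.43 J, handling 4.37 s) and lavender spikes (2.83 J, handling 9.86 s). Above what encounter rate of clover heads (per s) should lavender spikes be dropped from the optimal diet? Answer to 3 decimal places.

0.035 per s

Drop lavender spikes once their profitability E₂/h₂ falls below the rate achievable on clover heads alone: E₂/h₂ = λE₁/(1 + λh₁).
Solve for λ: λE₁h₂ = E₂(1 + λh₁) → λ(E₁h₂ − E₂h₁) = E₂ → λ = E₂/(E₁h₂ − E₂h₁).
λ = 2.83/(9.43×9.86 − 2.83×4.37) = 2.83/80.61 = 0.03511 per s.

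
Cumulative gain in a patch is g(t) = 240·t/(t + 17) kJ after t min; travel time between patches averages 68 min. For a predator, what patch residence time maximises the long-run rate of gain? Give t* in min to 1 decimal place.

Maximise g(t)/(T+t): set derivative to zero → g'(t)(T+t) = g(t).
g'(t) = 240·17/(t + 17)². Setting 240·17/(t+17)² = 240t/[(t+17)(68+t)] gives 17(68+t) = t(t+17), so t² = 17×68 = 1156.
t* = √1156 = 34 min.

34.0 min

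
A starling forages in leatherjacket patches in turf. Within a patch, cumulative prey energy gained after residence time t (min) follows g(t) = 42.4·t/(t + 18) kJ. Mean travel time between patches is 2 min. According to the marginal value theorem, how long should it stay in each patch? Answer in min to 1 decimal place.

Maximise g(t)/(T+t): set derivative to zero → g'(t)(T+t) = g(t).
g'(t) = 42.4·18/(t + 18)². Setting 42.4·18/(t+18)² = 42.4t/[(t+18)(2+t)] gives 18(2+t) = t(t+18), so t² = 18×2 = 36.
t* = √36 = 6 min.

6.0 min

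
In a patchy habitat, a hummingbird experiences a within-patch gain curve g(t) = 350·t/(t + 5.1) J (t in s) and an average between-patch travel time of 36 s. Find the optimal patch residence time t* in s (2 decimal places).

13.55 s

Maximise g(t)/(T+t): set derivative to zero → g'(t)(T+t) = g(t).
g'(t) = 350·5.1/(t + 5.1)². Setting 350·5.1/(t+5.1)² = 350t/[(t+5.1)(36+t)] gives 5.1(36+t) = t(t+5.1), so t² = 5.1×36 = 183.6.
t* = √183.6 = 13.55 s.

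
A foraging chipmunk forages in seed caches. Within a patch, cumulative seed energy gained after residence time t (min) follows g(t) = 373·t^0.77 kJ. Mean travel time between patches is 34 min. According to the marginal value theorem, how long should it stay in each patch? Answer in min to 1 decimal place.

Maximise g(t)/(T+t): set derivative to zero → g'(t)(T+t) = g(t).
g'(t) = 0.77·373·t^-0.23. Setting 0.77·373·t^-0.23 = 373·t^0.77/(34+t) gives 0.77(34+t) = t, so 0.23·t = 0.77×34.
t* = 0.77×34/0.23 = 113.8 min.

113.8 min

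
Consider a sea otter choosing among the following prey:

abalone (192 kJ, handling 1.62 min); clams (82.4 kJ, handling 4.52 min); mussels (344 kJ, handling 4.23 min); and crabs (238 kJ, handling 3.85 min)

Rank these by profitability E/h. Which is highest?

In descending order of E/h:
abalone: 192/1.62 = 119 kJ/min
mussels: 344/4.23 = 81.3 kJ/min
crabs: 238/3.85 = 61.8 kJ/min
clams: 82.4/4.52 = 18.2 kJ/min

abalone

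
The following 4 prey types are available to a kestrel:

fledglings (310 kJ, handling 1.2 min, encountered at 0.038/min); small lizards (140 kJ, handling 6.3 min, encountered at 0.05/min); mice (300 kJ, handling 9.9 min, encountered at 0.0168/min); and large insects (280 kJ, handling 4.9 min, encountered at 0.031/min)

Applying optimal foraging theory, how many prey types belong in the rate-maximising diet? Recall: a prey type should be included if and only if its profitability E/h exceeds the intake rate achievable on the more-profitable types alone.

E/h in descending order: fledglings 258, large insects 57.1, mice 30.3, small lizards 22.2 kJ/min. The optimal diet is the largest prefix of this list for which every included type satisfies E_i/h_i > R on the types above it.
Rate on top 1: 11.27. large insects: 57.1 > 11.27 → include.
Rate on top 2: 17.09. mice: 30.3 > 17.09 → include.
Rate on top 3: 18.7. small lizards: 22.2 > 18.7 → include.
Optimal diet: fledglings, large insects, mice, small lizards — 4 of 4 types.

4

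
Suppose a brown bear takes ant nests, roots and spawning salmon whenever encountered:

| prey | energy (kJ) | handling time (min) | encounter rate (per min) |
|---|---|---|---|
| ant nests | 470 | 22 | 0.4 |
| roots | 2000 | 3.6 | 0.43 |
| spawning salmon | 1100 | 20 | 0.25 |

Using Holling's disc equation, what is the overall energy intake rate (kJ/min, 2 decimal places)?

R = (0.4×470 + 0.43×2000 + 0.25×1100) / (1 + 0.4×22 + 0.43×3.6 + 0.25×20) = 1323/16.35 = 80.93 kJ/min.

80.93 kJ/min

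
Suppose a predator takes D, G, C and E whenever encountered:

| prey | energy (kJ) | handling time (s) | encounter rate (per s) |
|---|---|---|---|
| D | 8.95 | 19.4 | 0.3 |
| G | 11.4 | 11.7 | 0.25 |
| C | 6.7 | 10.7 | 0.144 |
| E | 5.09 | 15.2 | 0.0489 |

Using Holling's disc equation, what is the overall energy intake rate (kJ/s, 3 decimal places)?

0.561 kJ/s

R = Σλ_iE_i / (1 + Σλ_ih_i)
Numerator: 0.3×8.95 + 0.25×11.4 + 0.144×6.7 + 0.0489×5.09 = 6.749
Denominator: 1 + 0.3×19.4 + 0.25×11.7 + 0.144×10.7 + 0.0489×15.2 = 12.03
R = 6.749/12.03 = 0.561 kJ/s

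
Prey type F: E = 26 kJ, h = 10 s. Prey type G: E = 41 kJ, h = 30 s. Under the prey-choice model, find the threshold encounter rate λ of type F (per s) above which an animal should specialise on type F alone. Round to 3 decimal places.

The zero-one rule: include type G iff E₂/h₂ > λE₁/(1+λh₁). Equality gives the switch point.
λE₁h₂ = E₂ + λE₂h₁ ⇒ λ = E₂/(E₁h₂ − E₂h₁) = 41/(780 − 410) = 0.1108 per s.

0.111 per s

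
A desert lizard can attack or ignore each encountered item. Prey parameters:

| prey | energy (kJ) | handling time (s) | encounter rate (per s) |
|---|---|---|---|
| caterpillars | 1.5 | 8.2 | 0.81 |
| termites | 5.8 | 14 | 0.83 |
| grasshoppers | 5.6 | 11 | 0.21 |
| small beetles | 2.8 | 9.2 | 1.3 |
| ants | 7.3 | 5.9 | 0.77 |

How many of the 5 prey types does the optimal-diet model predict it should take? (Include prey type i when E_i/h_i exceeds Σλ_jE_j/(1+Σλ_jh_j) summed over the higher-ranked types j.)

Profitabilities (E/h, kJ/s): ants 1.24, grasshoppers 0.509, termites 0.414, small beetles 0.304, caterpillars 0.183. Add prey in this order while the next type's profitability exceeds the intake rate on those already taken.
Rate on top 1: 1.014. grasshoppers: 0.509 < 1.014 → exclude; stop.
Optimal diet: ants — 1 of 5 types.

1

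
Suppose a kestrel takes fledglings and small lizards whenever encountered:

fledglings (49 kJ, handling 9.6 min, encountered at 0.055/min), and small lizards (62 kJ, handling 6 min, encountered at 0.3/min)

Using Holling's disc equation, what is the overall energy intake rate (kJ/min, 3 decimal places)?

R = Σλ_iE_i / (1 + Σλ_ih_i)
Numerator: 0.055×49 + 0.3×62 = 21.29
Denominator: 1 + 0.055×9.6 + 0.3×6 = 3.328
R = 21.29/3.328 = 6.399 kJ/min

6.399 kJ/min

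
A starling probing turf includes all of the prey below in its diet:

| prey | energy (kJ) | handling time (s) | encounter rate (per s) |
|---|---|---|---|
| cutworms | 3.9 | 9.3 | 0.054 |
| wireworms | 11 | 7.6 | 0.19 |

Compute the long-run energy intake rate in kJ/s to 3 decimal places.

Energy encountered per unit search time: 0.054×3.9 + 0.19×11 = 2.301 kJ/s.
Handling time per unit search time: 0.054×9.3 + 0.19×7.6 = 1.946.
Rate = 2.301/(1 + 1.946) = 0.7809 kJ/s.

0.781 kJ/s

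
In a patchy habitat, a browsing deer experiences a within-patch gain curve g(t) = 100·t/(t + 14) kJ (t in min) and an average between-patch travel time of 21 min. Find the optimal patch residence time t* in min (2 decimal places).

17.15 min

Maximise g(t)/(T+t): set derivative to zero → g'(t)(T+t) = g(t).
g'(t) = 100·14/(t + 14)². Setting 100·14/(t+14)² = 100t/[(t+14)(21+t)] gives 14(21+t) = t(t+14), so t² = 14×21 = 294.
t* = √294 = 17.15 min.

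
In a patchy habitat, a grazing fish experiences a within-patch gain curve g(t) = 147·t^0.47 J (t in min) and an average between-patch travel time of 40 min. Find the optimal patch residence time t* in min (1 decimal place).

35.5 min

Maximise g(t)/(T+t): set derivative to zero → g'(t)(T+t) = g(t).
g'(t) = 0.47·147·t^-0.53. Setting 0.47·147·t^-0.53 = 147·t^0.47/(40+t) gives 0.47(40+t) = t, so 0.53·t = 0.47×40.
t* = 0.47×40/0.53 = 35.47 min.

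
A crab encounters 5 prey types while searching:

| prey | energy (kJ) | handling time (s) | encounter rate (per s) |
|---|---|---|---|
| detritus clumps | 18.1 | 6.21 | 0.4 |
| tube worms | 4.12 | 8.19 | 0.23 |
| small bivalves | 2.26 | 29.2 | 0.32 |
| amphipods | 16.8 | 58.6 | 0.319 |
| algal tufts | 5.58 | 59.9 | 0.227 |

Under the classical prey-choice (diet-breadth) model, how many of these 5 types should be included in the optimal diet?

Profitabilities (E/h, kJ/s): detritus clumps 2.91, tube worms 0.503, amphipods 0.287, algal tufts 0.0932, small bivalves 0.0774. Add prey in this order while the next type's profitability exceeds the intake rate on those already taken.
Rate on top 1: 2.078. tube worms: 0.503 < 2.078 → exclude; stop.
Optimal diet: detritus clumps — 1 of 5 types.

1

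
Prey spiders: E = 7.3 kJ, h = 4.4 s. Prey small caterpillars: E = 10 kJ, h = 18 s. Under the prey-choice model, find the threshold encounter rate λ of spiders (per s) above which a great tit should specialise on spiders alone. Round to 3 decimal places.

Drop small caterpillars once their profitability E₂/h₂ falls below the rate achievable on spiders alone: E₂/h₂ = λE₁/(1 + λh₁).
Solve for λ: λE₁h₂ = E₂(1 + λh₁) → λ(E₁h₂ − E₂h₁) = E₂ → λ = E₂/(E₁h₂ − E₂h₁).
λ = 10/(7.3×18 − 10×4.4) = 10/87.4 = 0.1144 per s.

0.114 per s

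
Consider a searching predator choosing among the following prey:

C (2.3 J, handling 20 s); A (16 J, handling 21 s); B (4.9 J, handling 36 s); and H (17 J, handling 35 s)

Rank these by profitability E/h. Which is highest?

In descending order of E/h:
A: 16/21 = 0.762 J/s
H: 17/35 = 0.486 J/s
B: 4.9/36 = 0.136 J/s
C: 2.3/20 = 0.115 J/s

A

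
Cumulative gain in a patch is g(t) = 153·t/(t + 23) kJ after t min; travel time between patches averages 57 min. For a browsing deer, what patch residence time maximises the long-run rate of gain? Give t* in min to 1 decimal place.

By the marginal value theorem, leave when the instantaneous gain rate g'(t) equals the habitat-wide average g(t)/(T + t).
g'(t) = 153·23/(t + 23)². Setting 153·23/(t+23)² = 153t/[(t+23)(57+t)] gives 23(57+t) = t(t+23), so t² = 23×57 = 1311.
t* = √1311 = 36.21 min.

36.2 min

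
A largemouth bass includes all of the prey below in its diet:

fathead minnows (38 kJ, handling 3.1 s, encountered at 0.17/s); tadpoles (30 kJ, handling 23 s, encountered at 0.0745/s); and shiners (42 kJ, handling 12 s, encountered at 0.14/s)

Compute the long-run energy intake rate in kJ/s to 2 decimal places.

Energy encountered per unit search time: 0.17×38 + 0.0745×30 + 0.14×42 = 14.58 kJ/s.
Handling time per unit search time: 0.17×3.1 + 0.0745×23 + 0.14×12 = 3.921.
Rate = 14.58/(1 + 3.921) = 2.962 kJ/s.

2.96 kJ/s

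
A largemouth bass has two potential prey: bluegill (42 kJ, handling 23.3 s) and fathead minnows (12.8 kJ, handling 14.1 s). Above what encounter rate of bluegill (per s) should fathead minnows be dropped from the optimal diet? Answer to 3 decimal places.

0.044 per s

At the threshold, the rate on bluegill alone equals the profitability of fathead minnows: λ·42/(1 + λ·23.3) = 12.8/14.1 = 0.9078.
Rearranging, λ(42 − 0.9078×23.3) = 0.9078, so λ = 0.9078/20.85 = 0.04354 per s.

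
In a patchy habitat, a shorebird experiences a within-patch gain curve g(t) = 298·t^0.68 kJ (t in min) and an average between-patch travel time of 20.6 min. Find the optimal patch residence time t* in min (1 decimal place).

Maximise g(t)/(T+t): set derivative to zero → g'(t)(T+t) = g(t).
g'(t) = 0.68·298·t^-0.32. Setting 0.68·298·t^-0.32 = 298·t^0.68/(20.6+t) gives 0.68(20.6+t) = t, so 0.32·t = 0.68×20.6.
t* = 0.68×20.6/0.32 = 43.78 min.

43.8 min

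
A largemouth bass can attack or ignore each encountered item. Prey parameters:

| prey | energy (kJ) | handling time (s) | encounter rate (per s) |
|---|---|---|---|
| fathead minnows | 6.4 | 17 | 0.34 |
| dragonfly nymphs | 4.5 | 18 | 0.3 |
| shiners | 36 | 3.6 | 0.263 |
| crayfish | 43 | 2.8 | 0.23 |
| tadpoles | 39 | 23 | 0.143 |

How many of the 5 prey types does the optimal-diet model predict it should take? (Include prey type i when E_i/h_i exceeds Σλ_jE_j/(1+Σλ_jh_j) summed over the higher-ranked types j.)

2

E/h in descending order: crayfish 15.4, shiners 10, tadpoles 1.7, fathead minnows 0.376, dragonfly nymphs 0.25 kJ/s. The optimal diet is the largest prefix of this list for which every included type satisfies E_i/h_i > R on the types above it.
Rate on top 1: 6.016. shiners: 10 > 6.016 → include.
Rate on top 2: 7.472. tadpoles: 1.7 < 7.472 → exclude; stop.
Optimal diet: crayfish, shiners — 2 of 5 types.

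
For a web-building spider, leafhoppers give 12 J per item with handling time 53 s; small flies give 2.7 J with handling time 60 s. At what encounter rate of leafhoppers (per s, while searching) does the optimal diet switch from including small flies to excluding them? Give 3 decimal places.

0.005 per s

At the threshold, the rate on leafhoppers alone equals the profitability of small flies: λ·12/(1 + λ·53) = 2.7/60 = 0.045.
Rearranging, λ(12 − 0.045×53) = 0.045, so λ = 0.045/9.615 = 0.00468 per s.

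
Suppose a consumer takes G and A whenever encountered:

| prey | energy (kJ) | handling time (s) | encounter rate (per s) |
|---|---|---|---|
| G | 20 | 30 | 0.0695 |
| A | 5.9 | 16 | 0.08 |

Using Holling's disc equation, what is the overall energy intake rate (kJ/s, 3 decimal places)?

R = Σλ_iE_i / (1 + Σλ_ih_i)
Numerator: 0.0695×20 + 0.08×5.9 = 1.862
Denominator: 1 + 0.0695×30 + 0.08×16 = 4.365
R = 1.862/4.365 = 0.4266 kJ/s

0.427 kJ/s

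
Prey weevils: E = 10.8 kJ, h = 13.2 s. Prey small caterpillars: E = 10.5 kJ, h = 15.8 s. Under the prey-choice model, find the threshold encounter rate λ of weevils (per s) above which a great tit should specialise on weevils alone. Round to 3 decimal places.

The zero-one rule: include small caterpillars iff E₂/h₂ > λE₁/(1+λh₁). Equality gives the switch point.
λE₁h₂ = E₂ + λE₂h₁ ⇒ λ = E₂/(E₁h₂ − E₂h₁) = 10.5/(170.6 − 138.6) = 0.3277 per s.

0.328 per s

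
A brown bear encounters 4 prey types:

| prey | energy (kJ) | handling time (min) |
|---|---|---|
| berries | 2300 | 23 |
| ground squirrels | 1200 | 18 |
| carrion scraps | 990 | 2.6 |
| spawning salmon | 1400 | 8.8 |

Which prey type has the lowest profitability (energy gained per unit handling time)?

In descending order of E/h:
carrion scraps: 990/2.6 = 381 kJ/min
spawning salmon: 1400/8.8 = 159 kJ/min
berries: 2300/23 = 100 kJ/min
ground squirrels: 1200/18 = 66.7 kJ/min

ground squirrels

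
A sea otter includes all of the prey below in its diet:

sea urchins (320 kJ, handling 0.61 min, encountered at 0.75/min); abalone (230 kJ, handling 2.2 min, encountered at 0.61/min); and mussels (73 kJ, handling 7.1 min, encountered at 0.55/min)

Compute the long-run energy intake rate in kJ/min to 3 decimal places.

62.712 kJ/min

R = (0.75×320 + 0.61×230 + 0.55×73) / (1 + 0.75×0.61 + 0.61×2.2 + 0.55×7.1) = 420.4/6.705 = 62.71 kJ/min.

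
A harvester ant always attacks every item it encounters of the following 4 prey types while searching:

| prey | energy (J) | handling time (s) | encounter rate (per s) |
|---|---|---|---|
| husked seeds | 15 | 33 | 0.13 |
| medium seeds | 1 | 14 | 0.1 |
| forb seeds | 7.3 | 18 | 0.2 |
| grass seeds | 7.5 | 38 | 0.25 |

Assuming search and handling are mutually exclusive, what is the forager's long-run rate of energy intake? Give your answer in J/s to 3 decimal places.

0.272 J/s

R = (0.13×15 + 0.1×1 + 0.2×7.3 + 0.25×7.5) / (1 + 0.13×33 + 0.1×14 + 0.2×18 + 0.25×38) = 5.385/19.79 = 0.2721 J/s.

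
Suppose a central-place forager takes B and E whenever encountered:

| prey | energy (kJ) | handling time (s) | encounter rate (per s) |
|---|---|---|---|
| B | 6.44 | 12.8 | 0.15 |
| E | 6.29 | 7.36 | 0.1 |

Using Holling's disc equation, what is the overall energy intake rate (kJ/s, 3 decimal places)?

R = Σλ_iE_i / (1 + Σλ_ih_i)
Numerator: 0.15×6.44 + 0.1×6.29 = 1.595
Denominator: 1 + 0.15×12.8 + 0.1×7.36 = 3.656
R = 1.595/3.656 = 0.4363 kJ/s

0.436 kJ/s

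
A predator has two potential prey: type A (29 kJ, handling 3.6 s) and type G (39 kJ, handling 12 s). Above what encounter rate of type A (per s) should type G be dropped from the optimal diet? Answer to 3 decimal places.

At the threshold, the rate on type A alone equals the profitability of type G: λ·29/(1 + λ·3.6) = 39/12 = 3.25.
Rearranging, λ(29 − 3.25×3.6) = 3.25, so λ = 3.25/17.3 = 0.1879 per s.

0.188 per s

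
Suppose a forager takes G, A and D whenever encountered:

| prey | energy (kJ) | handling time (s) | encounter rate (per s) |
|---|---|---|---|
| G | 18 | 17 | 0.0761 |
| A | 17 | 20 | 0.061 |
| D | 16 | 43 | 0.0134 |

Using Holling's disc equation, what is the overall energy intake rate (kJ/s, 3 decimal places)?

R = (0.0761×18 + 0.061×17 + 0.0134×16) / (1 + 0.0761×17 + 0.061×20 + 0.0134×43) = 2.621/4.09 = 0.6409 kJ/s.

0.641 kJ/s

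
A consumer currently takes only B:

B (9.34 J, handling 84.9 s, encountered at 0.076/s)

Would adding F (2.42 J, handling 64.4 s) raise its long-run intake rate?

Intake rate on the current diet: R = (0.076×9.34) / (1 + 0.076×84.9) = 0.7098/7.452 = 0.09525 J/s.
F: E/h = 2.42/64.4 = 0.03758 J/s.
0.03758 < 0.09525, so adding F would lower the average — exclude it.

No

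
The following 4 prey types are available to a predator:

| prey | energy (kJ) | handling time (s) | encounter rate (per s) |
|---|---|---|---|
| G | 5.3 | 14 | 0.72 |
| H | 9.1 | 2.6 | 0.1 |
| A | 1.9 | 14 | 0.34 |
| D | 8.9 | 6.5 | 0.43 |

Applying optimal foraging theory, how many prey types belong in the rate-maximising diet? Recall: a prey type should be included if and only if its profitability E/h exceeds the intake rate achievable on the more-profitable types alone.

2

E/h in descending order: H 3.5, D 1.37, G 0.379, A 0.136 kJ/s. The optimal diet is the largest prefix of this list for which every included type satisfies E_i/h_i > R on the types above it.
Rate on top 1: 0.7222. D: 1.37 > 0.7222 → include.
Rate on top 2: 1.168. G: 0.379 < 1.168 → exclude; stop.
Optimal diet: H, D — 2 of 4 types.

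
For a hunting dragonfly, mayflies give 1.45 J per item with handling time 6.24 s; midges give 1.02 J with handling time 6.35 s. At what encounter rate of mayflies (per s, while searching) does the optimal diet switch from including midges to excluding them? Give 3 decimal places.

0.359 per s

Drop midges once their profitability E₂/h₂ falls below the rate achievable on mayflies alone: E₂/h₂ = λE₁/(1 + λh₁).
Solve for λ: λE₁h₂ = E₂(1 + λh₁) → λ(E₁h₂ − E₂h₁) = E₂ → λ = E₂/(E₁h₂ − E₂h₁).
λ = 1.02/(1.45×6.35 − 1.02×6.24) = 1.02/2.843 = 0.3588 per s.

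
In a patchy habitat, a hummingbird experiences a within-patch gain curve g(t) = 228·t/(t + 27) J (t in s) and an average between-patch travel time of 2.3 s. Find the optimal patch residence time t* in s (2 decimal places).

Maximise g(t)/(T+t): set derivative to zero → g'(t)(T+t) = g(t).
g'(t) = 228·27/(t + 27)². Setting 228·27/(t+27)² = 228t/[(t+27)(2.3+t)] gives 27(2.3+t) = t(t+27), so t² = 27×2.3 = 62.1.
t* = √62.1 = 7.88 s.

7.88 s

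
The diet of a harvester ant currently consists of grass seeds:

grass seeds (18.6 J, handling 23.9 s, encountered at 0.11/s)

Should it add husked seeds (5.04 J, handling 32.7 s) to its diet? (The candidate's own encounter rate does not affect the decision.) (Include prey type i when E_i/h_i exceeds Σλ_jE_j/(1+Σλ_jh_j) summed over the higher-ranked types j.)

On grass seeds alone, R = ΣλE/(1+Σλh) = 2.046/3.629 = 0.5638 J/s.
Profitability of husked seeds: 5.04/32.7 = 0.1541 J/s.
Since 0.1541 < R, time spent handling husked seeds is better spent searching.

No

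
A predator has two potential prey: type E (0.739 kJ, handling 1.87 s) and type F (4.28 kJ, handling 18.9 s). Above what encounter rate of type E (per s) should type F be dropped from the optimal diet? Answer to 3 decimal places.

0.718 per s

At the threshold, the rate on type E alone equals the profitability of type F: λ·0.739/(1 + λ·1.87) = 4.28/18.9 = 0.2265.
Rearranging, λ(0.739 − 0.2265×1.87) = 0.2265, so λ = 0.2265/0.3155 = 0.7177 per s.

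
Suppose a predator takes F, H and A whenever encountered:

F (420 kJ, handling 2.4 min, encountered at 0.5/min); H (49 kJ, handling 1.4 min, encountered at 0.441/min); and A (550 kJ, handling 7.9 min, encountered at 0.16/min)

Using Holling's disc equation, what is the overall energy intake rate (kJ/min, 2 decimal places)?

R = Σλ_iE_i / (1 + Σλ_ih_i)
Numerator: 0.5×420 + 0.441×49 + 0.16×550 = 319.6
Denominator: 1 + 0.5×2.4 + 0.441×1.4 + 0.16×7.9 = 4.081
R = 319.6/4.081 = 78.31 kJ/min

78.31 kJ/min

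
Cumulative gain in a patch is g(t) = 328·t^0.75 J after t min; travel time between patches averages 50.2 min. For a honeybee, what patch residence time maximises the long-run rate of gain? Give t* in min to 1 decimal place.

150.6 min

Optimal t* satisfies g'(t*) = g(t*)/(T + t*).
g'(t) = 0.75·328·t^-0.25. Setting 0.75·328·t^-0.25 = 328·t^0.75/(50.2+t) gives 0.75(50.2+t) = t, so 0.25·t = 0.75×50.2.
t* = 0.75×50.2/0.25 = 150.6 min.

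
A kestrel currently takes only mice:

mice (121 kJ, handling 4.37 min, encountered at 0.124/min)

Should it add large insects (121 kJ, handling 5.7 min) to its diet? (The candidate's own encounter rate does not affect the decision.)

Yes

Intake rate on the current diet: R = (0.124×121) / (1 + 0.124×4.37) = 15/1.542 = 9.731 kJ/min.
Profitability of large insects: 121/5.7 = 21.23 kJ/min.
21.23 > 9.731, so adding large insects raises the average — include it.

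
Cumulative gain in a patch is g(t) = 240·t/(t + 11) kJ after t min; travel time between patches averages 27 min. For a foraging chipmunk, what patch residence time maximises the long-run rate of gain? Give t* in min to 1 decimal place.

Optimal t* satisfies g'(t*) = g(t*)/(T + t*).
g'(t) = 240·11/(t + 11)². Setting 240·11/(t+11)² = 240t/[(t+11)(27+t)] gives 11(27+t) = t(t+11), so t² = 11×27 = 297.
t* = √297 = 17.23 min.

17.2 min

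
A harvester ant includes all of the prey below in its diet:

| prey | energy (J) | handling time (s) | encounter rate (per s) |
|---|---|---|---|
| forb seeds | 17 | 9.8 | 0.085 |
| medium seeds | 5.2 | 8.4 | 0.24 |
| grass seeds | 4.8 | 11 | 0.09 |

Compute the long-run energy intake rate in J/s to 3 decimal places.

R = (0.085×17 + 0.24×5.2 + 0.09×4.8) / (1 + 0.085×9.8 + 0.24×8.4 + 0.09×11) = 3.125/4.839 = 0.6458 J/s.

0.646 J/s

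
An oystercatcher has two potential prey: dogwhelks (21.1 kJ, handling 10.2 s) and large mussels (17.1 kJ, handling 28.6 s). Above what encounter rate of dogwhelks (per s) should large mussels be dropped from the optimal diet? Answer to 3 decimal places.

Drop large mussels once their profitability E₂/h₂ falls below the rate achievable on dogwhelks alone: E₂/h₂ = λE₁/(1 + λh₁).
Solve for λ: λE₁h₂ = E₂(1 + λh₁) → λ(E₁h₂ − E₂h₁) = E₂ → λ = E₂/(E₁h₂ − E₂h₁).
λ = 17.1/(21.1×28.6 − 17.1×10.2) = 17.1/429 = 0.03986 per s.

0.040 per s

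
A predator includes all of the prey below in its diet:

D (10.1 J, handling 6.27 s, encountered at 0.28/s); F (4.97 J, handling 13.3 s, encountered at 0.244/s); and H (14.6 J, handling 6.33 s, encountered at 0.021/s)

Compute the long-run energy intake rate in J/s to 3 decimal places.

R = (0.28×10.1 + 0.244×4.97 + 0.021×14.6) / (1 + 0.28×6.27 + 0.244×13.3 + 0.021×6.33) = 4.347/6.134 = 0.7087 J/s.

0.709 J/s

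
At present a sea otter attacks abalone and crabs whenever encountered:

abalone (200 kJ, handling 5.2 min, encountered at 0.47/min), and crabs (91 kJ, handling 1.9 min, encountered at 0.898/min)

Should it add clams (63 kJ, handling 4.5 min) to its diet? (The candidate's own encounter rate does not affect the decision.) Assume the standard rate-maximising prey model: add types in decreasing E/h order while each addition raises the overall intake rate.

No

Intake rate on the current diet: R = (0.47×200 + 0.898×91) / (1 + 0.47×5.2 + 0.898×1.9) = 175.7/5.15 = 34.12 kJ/min.
clams: E/h = 63/4.5 = 14 kJ/min.
Since 14 < R, time spent handling clams is better spent searching.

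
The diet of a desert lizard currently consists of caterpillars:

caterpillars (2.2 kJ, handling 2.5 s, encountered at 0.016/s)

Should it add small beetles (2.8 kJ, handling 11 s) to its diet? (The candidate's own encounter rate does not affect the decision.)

Current rate: (0.016×2.2)/(1 + 0.016×2.5) = 0.03385 kJ/s.
Profitability of small beetles: 2.8/11 = 0.2545 kJ/s.
Since 0.2545 > R, including small beetles increases the long-run rate.

Yes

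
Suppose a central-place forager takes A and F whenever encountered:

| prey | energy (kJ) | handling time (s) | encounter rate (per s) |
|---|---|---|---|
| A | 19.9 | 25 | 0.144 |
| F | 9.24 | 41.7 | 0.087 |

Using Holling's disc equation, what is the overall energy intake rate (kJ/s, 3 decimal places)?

Energy encountered per unit search time: 0.144×19.9 + 0.087×9.24 = 3.669 kJ/s.
Handling time per unit search time: 0.144×25 + 0.087×41.7 = 7.228.
Rate = 3.669/(1 + 7.228) = 0.446 kJ/s.

0.446 kJ/s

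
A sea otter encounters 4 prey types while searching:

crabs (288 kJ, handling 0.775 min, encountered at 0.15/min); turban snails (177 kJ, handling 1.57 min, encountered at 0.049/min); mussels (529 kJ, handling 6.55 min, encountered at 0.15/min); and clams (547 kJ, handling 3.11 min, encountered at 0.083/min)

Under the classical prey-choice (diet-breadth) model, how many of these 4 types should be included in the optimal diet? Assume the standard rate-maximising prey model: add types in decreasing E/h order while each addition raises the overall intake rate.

E/h in descending order: crabs 372, clams 176, turban snails 113, mussels 80.8 kJ/min. The optimal diet is the largest prefix of this list for which every included type satisfies E_i/h_i > R on the types above it.
Rate on top 1: 38.7. clams: 176 > 38.7 → include.
Rate on top 2: 64.47. turban snails: 113 > 64.47 → include.
Rate on top 3: 67.02. mussels: 80.8 > 67.02 → include.
Optimal diet: crabs, clams, turban snails, mussels — 4 of 4 types.

4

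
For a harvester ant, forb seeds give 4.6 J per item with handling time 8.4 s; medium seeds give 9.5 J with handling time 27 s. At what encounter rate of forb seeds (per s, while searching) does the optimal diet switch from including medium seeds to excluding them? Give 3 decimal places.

Drop medium seeds once their profitability E₂/h₂ falls below the rate achievable on forb seeds alone: E₂/h₂ = λE₁/(1 + λh₁).
Solve for λ: λE₁h₂ = E₂(1 + λh₁) → λ(E₁h₂ − E₂h₁) = E₂ → λ = E₂/(E₁h₂ − E₂h₁).
λ = 9.5/(4.6×27 − 9.5×8.4) = 9.5/44.4 = 0.214 per s.

0.214 per s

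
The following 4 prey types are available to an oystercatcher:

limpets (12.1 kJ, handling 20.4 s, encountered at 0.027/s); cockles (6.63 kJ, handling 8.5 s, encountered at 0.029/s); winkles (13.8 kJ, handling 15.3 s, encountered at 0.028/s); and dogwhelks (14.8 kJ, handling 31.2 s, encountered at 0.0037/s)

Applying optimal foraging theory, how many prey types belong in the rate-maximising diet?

4

Profitabilities (E/h, kJ/s): winkles 0.902, cockles 0.78, limpets 0.593, dogwhelks 0.474. Add prey in this order while the next type's profitability exceeds the intake rate on those already taken.
Rate on top 1: 0.2705. cockles: 0.78 > 0.2705 → include.
Rate on top 2: 0.3455. limpets: 0.593 > 0.3455 → include.
Rate on top 3: 0.4068. dogwhelks: 0.474 > 0.4068 → include.
Optimal diet: winkles, cockles, limpets, dogwhelks — 4 of 4 types.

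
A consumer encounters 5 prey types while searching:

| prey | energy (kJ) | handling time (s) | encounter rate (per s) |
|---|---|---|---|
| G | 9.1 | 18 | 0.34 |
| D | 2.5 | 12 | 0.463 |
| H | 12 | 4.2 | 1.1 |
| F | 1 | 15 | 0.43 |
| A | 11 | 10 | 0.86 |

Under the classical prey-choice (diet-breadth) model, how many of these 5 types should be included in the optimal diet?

E/h in descending order: H 2.86, A 1.1, G 0.506, D 0.208, F 0.0667 kJ/s. The optimal diet is the largest prefix of this list for which every included type satisfies E_i/h_i > R on the types above it.
Rate on top 1: 2.349. A: 1.1 < 2.349 → exclude; stop.
Optimal diet: H — 1 of 5 types.

1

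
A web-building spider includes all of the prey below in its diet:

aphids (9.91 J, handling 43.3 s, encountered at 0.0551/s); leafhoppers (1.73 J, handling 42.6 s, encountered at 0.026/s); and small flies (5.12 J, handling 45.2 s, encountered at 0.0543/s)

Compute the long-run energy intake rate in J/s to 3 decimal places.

R = (0.0551×9.91 + 0.026×1.73 + 0.0543×5.12) / (1 + 0.0551×43.3 + 0.026×42.6 + 0.0543×45.2) = 0.869/6.948 = 0.1251 J/s.

0.125 J/s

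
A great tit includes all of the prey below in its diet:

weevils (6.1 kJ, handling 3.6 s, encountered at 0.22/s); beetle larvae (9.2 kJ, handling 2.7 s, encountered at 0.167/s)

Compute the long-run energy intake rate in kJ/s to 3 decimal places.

Energy encountered per unit search time: 0.22×6.1 + 0.167×9.2 = 2.878 kJ/s.
Handling time per unit search time: 0.22×3.6 + 0.167×2.7 = 1.243.
Rate = 2.878/(1 + 1.243) = 1.283 kJ/s.

1.283 kJ/s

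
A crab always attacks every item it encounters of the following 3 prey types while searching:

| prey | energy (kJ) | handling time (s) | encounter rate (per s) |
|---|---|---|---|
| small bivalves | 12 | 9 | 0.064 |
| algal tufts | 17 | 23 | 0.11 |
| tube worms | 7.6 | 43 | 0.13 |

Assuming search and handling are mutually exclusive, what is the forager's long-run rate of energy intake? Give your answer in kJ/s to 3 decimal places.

0.374 kJ/s

R = (0.064×12 + 0.11×17 + 0.13×7.6) / (1 + 0.064×9 + 0.11×23 + 0.13×43) = 3.626/9.696 = 0.374 kJ/s.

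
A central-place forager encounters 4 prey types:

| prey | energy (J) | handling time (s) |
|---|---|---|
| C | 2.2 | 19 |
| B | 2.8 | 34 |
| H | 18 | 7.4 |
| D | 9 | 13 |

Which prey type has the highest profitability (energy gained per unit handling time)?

In descending order of E/h:
H: 18/7.4 = 2.43 J/s
D: 9/13 = 0.692 J/s
C: 2.2/19 = 0.116 J/s
B: 2.8/34 = 0.0824 J/s

H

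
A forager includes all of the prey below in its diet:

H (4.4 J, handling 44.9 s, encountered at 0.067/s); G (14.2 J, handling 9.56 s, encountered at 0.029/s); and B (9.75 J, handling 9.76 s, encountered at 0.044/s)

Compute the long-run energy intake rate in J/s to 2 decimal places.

0.24 J/s

R = (0.067×4.4 + 0.029×14.2 + 0.044×9.75) / (1 + 0.067×44.9 + 0.029×9.56 + 0.044×9.76) = 1.136/4.715 = 0.2408 J/s.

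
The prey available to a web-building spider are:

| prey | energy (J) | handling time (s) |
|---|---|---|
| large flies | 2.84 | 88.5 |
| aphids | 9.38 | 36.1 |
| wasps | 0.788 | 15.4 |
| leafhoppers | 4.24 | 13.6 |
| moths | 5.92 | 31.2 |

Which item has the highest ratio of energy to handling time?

In descending order of E/h:
leafhoppers: 4.24/13.6 = 0.312 J/s
aphids: 9.38/36.1 = 0.26 J/s
moths: 5.92/31.2 = 0.19 J/s
wasps: 0.788/15.4 = 0.0512 J/s
large flies: 2.84/88.5 = 0.0321 J/s

leafhoppers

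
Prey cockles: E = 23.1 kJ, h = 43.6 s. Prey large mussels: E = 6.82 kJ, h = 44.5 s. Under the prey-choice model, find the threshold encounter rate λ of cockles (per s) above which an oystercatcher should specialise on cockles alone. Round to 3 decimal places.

0.009 per s

The zero-one rule: include large mussels iff E₂/h₂ > λE₁/(1+λh₁). Equality gives the switch point.
λE₁h₂ = E₂ + λE₂h₁ ⇒ λ = E₂/(E₁h₂ − E₂h₁) = 6.82/(1028 − 297.4) = 0.009335 per s.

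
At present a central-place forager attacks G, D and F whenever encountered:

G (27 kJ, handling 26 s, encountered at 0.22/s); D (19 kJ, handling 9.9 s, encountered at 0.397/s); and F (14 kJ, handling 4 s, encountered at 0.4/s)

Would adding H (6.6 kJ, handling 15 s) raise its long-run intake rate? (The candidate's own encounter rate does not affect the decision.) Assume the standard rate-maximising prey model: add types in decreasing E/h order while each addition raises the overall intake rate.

Current rate: (0.22×27 + 0.397×19 + 0.4×14)/(1 + 0.22×26 + 0.397×9.9 + 0.4×4) = 1.558 kJ/s.
Profitability of H: 6.6/15 = 0.44 kJ/s.
Since 0.44 < R, time spent handling H is better spent searching.

No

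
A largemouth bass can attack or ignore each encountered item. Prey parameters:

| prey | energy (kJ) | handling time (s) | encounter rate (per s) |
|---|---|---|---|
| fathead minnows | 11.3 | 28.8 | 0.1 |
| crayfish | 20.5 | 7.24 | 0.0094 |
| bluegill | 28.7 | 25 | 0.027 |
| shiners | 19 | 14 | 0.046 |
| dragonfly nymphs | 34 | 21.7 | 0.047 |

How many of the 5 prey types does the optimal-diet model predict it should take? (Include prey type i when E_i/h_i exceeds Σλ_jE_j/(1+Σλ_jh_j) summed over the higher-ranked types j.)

Profitabilities (E/h, kJ/s): crayfish 2.83, dragonfly nymphs 1.57, shiners 1.36, bluegill 1.15, fathead minnows 0.392. Add prey in this order while the next type's profitability exceeds the intake rate on those already taken.
Rate on top 1: 0.1804. dragonfly nymphs: 1.57 > 0.1804 → include.
Rate on top 2: 0.8576. shiners: 1.36 > 0.8576 → include.
Rate on top 3: 0.9754. bluegill: 1.15 > 0.9754 → include.
Rate on top 4: 1.01. fathead minnows: 0.392 < 1.01 → exclude; stop.
Optimal diet: crayfish, dragonfly nymphs, shiners, bluegill — 4 of 5 types.

4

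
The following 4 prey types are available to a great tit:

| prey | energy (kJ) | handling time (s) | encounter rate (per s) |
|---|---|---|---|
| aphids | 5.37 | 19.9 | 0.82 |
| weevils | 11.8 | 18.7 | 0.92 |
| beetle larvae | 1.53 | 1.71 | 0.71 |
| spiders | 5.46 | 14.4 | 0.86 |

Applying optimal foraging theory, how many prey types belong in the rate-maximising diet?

2

Rank by E/h (kJ/s): beetle larvae 0.895, weevils 0.631, spiders 0.379, aphids 0.27. Include each in turn until the next type's E/h falls below the running intake rate.
Rate on top 1: 0.4906. weevils: 0.631 > 0.4906 → include.
Rate on top 2: 0.615. spiders: 0.379 < 0.615 → exclude; stop.
Optimal diet: beetle larvae, weevils — 2 of 4 types.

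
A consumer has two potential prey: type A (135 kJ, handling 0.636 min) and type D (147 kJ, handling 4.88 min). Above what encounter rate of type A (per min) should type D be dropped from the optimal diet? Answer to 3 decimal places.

0.260 per min

The zero-one rule: include type D iff E₂/h₂ > λE₁/(1+λh₁). Equality gives the switch point.
λE₁h₂ = E₂ + λE₂h₁ ⇒ λ = E₂/(E₁h₂ − E₂h₁) = 147/(658.8 − 93.49) = 0.26 per min.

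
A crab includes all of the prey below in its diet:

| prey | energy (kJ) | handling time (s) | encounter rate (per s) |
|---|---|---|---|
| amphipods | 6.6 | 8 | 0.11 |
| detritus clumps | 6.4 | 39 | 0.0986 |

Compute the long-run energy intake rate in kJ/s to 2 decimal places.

0.24 kJ/s

R = (0.11×6.6 + 0.0986×6.4) / (1 + 0.11×8 + 0.0986×39) = 1.357/5.725 = 0.237 kJ/s.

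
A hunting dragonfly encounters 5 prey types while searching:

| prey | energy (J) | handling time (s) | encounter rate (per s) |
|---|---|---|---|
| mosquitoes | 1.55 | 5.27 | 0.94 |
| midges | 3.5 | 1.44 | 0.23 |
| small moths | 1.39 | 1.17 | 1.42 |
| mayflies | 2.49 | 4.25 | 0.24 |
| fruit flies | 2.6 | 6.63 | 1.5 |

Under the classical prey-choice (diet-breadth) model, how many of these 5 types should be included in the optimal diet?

Rank by E/h (J/s): midges 2.43, small moths 1.19, mayflies 0.586, fruit flies 0.392, mosquitoes 0.294. Include each in turn until the next type's E/h falls below the running intake rate.
Rate on top 1: 0.6047. small moths: 1.19 > 0.6047 → include.
Rate on top 2: 0.9286. mayflies: 0.586 < 0.9286 → exclude; stop.
Optimal diet: midges, small moths — 2 of 5 types.

2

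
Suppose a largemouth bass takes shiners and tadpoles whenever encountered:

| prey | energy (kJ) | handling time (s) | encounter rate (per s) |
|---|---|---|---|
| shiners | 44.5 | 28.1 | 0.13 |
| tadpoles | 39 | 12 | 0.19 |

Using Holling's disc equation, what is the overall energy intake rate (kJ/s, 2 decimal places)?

Energy encountered per unit search time: 0.13×44.5 + 0.19×39 = 13.2 kJ/s.
Handling time per unit search time: 0.13×28.1 + 0.19×12 = 5.933.
Rate = 13.2/(1 + 5.933) = 1.903 kJ/s.

1.90 kJ/s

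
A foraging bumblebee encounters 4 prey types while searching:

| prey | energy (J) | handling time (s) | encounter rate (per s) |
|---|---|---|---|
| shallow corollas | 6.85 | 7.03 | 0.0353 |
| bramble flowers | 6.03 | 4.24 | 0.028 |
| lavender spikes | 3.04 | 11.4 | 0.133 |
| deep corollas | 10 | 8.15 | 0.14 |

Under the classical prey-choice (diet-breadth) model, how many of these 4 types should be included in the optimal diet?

3

Profitabilities (E/h, J/s): bramble flowers 1.42, deep corollas 1.23, shallow corollas 0.974, lavender spikes 0.267. Add prey in this order while the next type's profitability exceeds the intake rate on those already taken.
Rate on top 1: 0.1509. deep corollas: 1.23 > 0.1509 → include.
Rate on top 2: 0.6943. shallow corollas: 0.974 > 0.6943 → include.
Rate on top 3: 0.722. lavender spikes: 0.267 < 0.722 → exclude; stop.
Optimal diet: bramble flowers, deep corollas, shallow corollas — 3 of 4 types.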